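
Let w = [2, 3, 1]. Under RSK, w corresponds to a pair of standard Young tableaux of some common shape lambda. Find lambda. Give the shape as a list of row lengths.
Row-insert each entry into an empty tableau.

After inserting 2: P = [[2]].
After inserting 3: P = [[2, 3]].
After inserting 1: P = [[1, 3], [2]].

The final insertion tableau P = [[1, 3], [2]] has shape [2, 1].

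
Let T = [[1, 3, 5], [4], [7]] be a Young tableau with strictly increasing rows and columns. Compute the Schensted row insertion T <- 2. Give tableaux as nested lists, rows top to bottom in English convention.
In row 1, 2 replaces 3 (the leftmost entry greater than 2); 3 is bumped to row 2. In row 2, 3 replaces 4 (the leftmost entry greater than 3); 4 is bumped to row 3. In row 3, 4 replaces 7 (the leftmost entry greater than 4); 7 is bumped to row 4. 7 starts a new row 4. The new tableau is [[1, 2, 5], [3], [4], [7]].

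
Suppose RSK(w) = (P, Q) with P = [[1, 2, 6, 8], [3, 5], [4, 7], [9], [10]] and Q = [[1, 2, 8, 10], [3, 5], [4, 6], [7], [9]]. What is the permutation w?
4 10 3 1 9 7 5 6 2 8

Reverse the RSK construction: for i from n down to 1, find the cell of Q containing i, remove the entry at that cell from P, and reverse-bump it up through P; the value ejected from row 1 is w(i).

Step i=10: Q has 10 at row 1, column 4; remove that cell from P, ejecting 8. So w(10) = 8. P is now [[1, 2, 6], [3, 5], [4, 7], [9], [10]].
Step i=9: Q has 9 at row 5, column 1; remove 10 from row 5 of P and reverse-bump: 10 enters row 4 and ejects 9; 9 enters row 3 and ejects 7; 7 enters row 2 and ejects 5; 5 enters row 1 and ejects 2. So w(9) = 2. P is now [[1, 5, 6], [3, 7], [4, 9], [10]].
Step i=8: Q has 8 at row 1, column 3; remove that cell from P, ejecting 6. So w(8) = 6. P is now [[1, 5], [3, 7], [4, 9], [10]].
Step i=7: Q has 7 at row 4, column 1; remove 10 from row 4 of P and reverse-bump: 10 enters row 3 and ejects 9; 9 enters row 2 and ejects 7; 7 enters row 1 and ejects 5. So w(7) = 5. P is now [[1, 7], [3, 9], [4, 10]].
Step i=6: Q has 6 at row 3, column 2; remove 10 from row 3 of P and reverse-bump: 10 enters row 2 and ejects 9; 9 enters row 1 and ejects 7. So w(6) = 7. P is now [[1, 9], [3, 10], [4]].
Step i=5: Q has 5 at row 2, column 2; remove 10 from row 2 of P and reverse-bump: 10 enters row 1 and ejects 9. So w(5) = 9. P is now [[1, 10], [3], [4]].
Step i=4: Q has 4 at row 3, column 1; remove 4 from row 3 of P and reverse-bump: 4 enters row 2 and ejects 3; 3 enters row 1 and ejects 1. So w(4) = 1. P is now [[3, 10], [4]].
Step i=3: Q has 3 at row 2, column 1; remove 4 from row 2 of P and reverse-bump: 4 enters row 1 and ejects 3. So w(3) = 3. P is now [[4, 10]].
Step i=2: Q has 2 at row 1, column 2; remove that cell from P, ejecting 10. So w(2) = 10. P is now [[4]].
Step i=1: Q has 1 at row 1, column 1; remove that cell from P, ejecting 4. So w(1) = 4. P is now [].

So w = 4 10 3 1 9 7 5 6 2 8.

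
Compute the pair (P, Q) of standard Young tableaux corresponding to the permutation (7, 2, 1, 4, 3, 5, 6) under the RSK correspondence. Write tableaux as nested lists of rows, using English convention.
Insert each entry of the permutation into P by Schensted row insertion, recording in Q the position of each new cell.

Insert 7: appended to row 1. P = [[7]], Q = [[1]].
Insert 2: 2 bumps 7 from row 1; 7 starts row 2. P = [[2], [7]], Q = [[1], [2]].
Insert 1: 1 bumps 2 from row 1; 2 bumps 7 from row 2; 7 starts row 3. P = [[1], [2], [7]], Q = [[1], [2], [3]].
Insert 4: appended to row 1. P = [[1, 4], [2], [7]], Q = [[1, 4], [2], [3]].
Insert 3: 3 bumps 4 from row 1; 4 appends to row 2. P = [[1, 3], [2, 4], [7]], Q = [[1, 4], [2, 5], [3]].
Insert 5: appended to row 1. P = [[1, 3, 5], [2, 4], [7]], Q = [[1, 4, 6], [2, 5], [3]].
Insert 6: appended to row 1. P = [[1, 3, 5, 6], [2, 4], [7]], Q = [[1, 4, 6, 7], [2, 5], [3]].

So P = [[1, 3, 5, 6], [2, 4], [7]], Q = [[1, 4, 6, 7], [2, 5], [3]].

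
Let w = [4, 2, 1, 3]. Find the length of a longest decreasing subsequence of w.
3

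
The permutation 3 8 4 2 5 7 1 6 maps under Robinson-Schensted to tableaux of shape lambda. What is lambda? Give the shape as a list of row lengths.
RSK row insertion gives P = [[1, 4, 5, 6], [2, 7], [3], [8]], which has shape [4, 2, 1, 1].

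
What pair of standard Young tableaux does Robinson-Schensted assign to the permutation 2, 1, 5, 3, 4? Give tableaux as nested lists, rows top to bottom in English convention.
Insert each entry of the permutation into P by Schensted row insertion, recording in Q the position of each new cell.

After inserting 2: P = [[2]].
After inserting 1: P = [[1], [2]].
After inserting 5: P = [[1, 5], [2]].
After inserting 3: P = [[1, 3], [2, 5]].
After inserting 4: P = [[1, 3, 4], [2, 5]].

So P = [[1, 3, 4], [2, 5]], Q = [[1, 3, 5], [2, 4]].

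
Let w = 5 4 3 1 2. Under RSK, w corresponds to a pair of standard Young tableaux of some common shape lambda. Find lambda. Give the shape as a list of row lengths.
RSK row insertion gives P = [[1, 2], [3], [4], [5]], which has shape [2, 1, 1, 1].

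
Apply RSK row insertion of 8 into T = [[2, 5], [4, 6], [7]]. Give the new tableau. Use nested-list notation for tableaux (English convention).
8 is larger than every entry of row 1, so it is appended to row 1. The new tableau is [[2, 5, 8], [4, 6], [7]].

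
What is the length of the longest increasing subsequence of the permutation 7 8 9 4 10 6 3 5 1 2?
4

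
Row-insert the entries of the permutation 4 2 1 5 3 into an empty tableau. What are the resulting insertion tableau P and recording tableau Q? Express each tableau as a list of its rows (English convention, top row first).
P = [[1, 3], [2, 5], [4]], Q = [[1, 4], [2, 5], [3]]

Insert each entry of the permutation into P by Schensted row insertion, recording in Q the position of each new cell.

Insert 4: appended to row 1. P = [[4]].
Insert 2: 2 bumps 4 from row 1; 4 starts row 2. P = [[2], [4]].
Insert 1: 1 bumps 2 from row 1; 2 bumps 4 from row 2; 4 starts row 3. P = [[1], [2], [4]].
Insert 5: appended to row 1. P = [[1, 5], [2], [4]].
Insert 3: 3 bumps 5 from row 1; 5 appends to row 2. P = [[1, 3], [2, 5], [4]].

So P = [[1, 3], [2, 5], [4]], Q = [[1, 4], [2, 5], [3]].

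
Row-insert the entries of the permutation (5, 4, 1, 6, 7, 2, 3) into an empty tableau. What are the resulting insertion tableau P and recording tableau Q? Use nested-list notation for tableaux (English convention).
Insert each entry of the permutation into P by Schensted row insertion, recording in Q the position of each new cell.

After inserting 5: P = [[5]].
After inserting 4: P = [[4], [5]].
After inserting 1: P = [[1], [4], [5]].
After inserting 6: P = [[1, 6], [4], [5]].
After inserting 7: P = [[1, 6, 7], [4], [5]].
After inserting 2: P = [[1, 2, 7], [4, 6], [5]].
After inserting 3: P = [[1, 2, 3], [4, 6, 7], [5]].

So P = [[1, 2, 3], [4, 6, 7], [5]], Q = [[1, 4, 5], [2, 6, 7], [3]].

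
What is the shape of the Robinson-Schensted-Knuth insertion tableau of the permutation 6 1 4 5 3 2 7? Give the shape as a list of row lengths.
[4, 1, 1, 1]

Row-insert each entry into an empty tableau.

After inserting 6: P = [[6]].
After inserting 1: P = [[1], [6]].
After inserting 4: P = [[1, 4], [6]].
After inserting 5: P = [[1, 4, 5], [6]].
After inserting 3: P = [[1, 3, 5], [4], [6]].
After inserting 2: P = [[1, 2, 5], [3], [4], [6]].
After inserting 7: P = [[1, 2, 5, 7], [3], [4], [6]].

The final insertion tableau P = [[1, 2, 5, 7], [3], [4], [6]] has shape [4, 1, 1, 1].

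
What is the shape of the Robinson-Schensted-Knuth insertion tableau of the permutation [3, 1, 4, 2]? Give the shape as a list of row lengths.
RSK row insertion gives P = [[1, 2], [3, 4]], which has shape [2, 2].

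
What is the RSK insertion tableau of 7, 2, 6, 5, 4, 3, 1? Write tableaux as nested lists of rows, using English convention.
P = [[1, 3], [2], [4], [5], [6], [7]]

After inserting 7: P = [[7]].
After inserting 2: P = [[2], [7]].
After inserting 6: P = [[2, 6], [7]].
After inserting 5: P = [[2, 5], [6], [7]].
After inserting 4: P = [[2, 4], [5], [6], [7]].
After inserting 3: P = [[2, 3], [4], [5], [6], [7]].
After inserting 1: P = [[1, 3], [2], [4], [5], [6], [7]].

So P = [[1, 3], [2], [4], [5], [6], [7]].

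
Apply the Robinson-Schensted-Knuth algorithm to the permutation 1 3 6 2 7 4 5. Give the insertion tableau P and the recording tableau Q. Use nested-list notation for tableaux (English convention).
Insert each entry of the permutation into P by Schensted row insertion, recording in Q the position of each new cell.

Insert 1: appended to row 1. P = [[1]].
Insert 3: appended to row 1. P = [[1, 3]].
Insert 6: appended to row 1. P = [[1, 3, 6]].
Insert 2: 2 bumps 3 from row 1; 3 starts row 2. P = [[1, 2, 6], [3]].
Insert 7: appended to row 1. P = [[1, 2, 6, 7], [3]].
Insert 4: 4 bumps 6 from row 1; 6 appends to row 2. P = [[1, 2, 4, 7], [3, 6]].
Insert 5: 5 bumps 7 from row 1; 7 appends to row 2. P = [[1, 2, 4, 5], [3, 6, 7]].

So P = [[1, 2, 4, 5], [3, 6, 7]], Q = [[1, 2, 3, 5], [4, 6, 7]].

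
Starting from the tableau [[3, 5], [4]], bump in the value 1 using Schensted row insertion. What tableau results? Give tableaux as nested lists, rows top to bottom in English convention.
[[1, 5], [3], [4]]

In row 1, 1 replaces 3 (the leftmost entry greater than 1); 3 is bumped to row 2. In row 2, 3 replaces 4 (the leftmost entry greater than 3); 4 is bumped to row 3. 4 starts a new row 3. The new tableau is [[1, 5], [3], [4]].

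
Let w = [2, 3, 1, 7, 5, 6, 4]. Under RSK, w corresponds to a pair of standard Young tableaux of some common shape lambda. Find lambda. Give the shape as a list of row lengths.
Row-insert each entry into an empty tableau.

After inserting 2: P = [[2]].
After inserting 3: P = [[2, 3]].
After inserting 1: P = [[1, 3], [2]].
After inserting 7: P = [[1, 3, 7], [2]].
After inserting 5: P = [[1, 3, 5], [2, 7]].
After inserting 6: P = [[1, 3, 5, 6], [2, 7]].
After inserting 4: P = [[1, 3, 4, 6], [2, 5], [7]].

The final insertion tableau P = [[1, 3, 4, 6], [2, 5], [7]] has shape [4, 2, 1].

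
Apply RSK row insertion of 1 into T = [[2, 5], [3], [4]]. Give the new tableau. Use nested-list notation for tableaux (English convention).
In row 1, 1 replaces 2 (the leftmost entry greater than 1); 2 is bumped to row 2. In row 2, 2 replaces 3 (the leftmost entry greater than 2); 3 is bumped to row 3. In row 3, 3 replaces 4 (the leftmost entry greater than 3); 4 is bumped to row 4. 4 starts a new row 4. The new tableau is [[1, 5], [2], [3], [4]].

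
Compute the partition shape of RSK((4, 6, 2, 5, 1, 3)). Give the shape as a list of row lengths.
Row-insert each entry into an empty tableau.

After inserting 4: P = [[4]].
After inserting 6: P = [[4, 6]].
After inserting 2: P = [[2, 6], [4]].
After inserting 5: P = [[2, 5], [4, 6]].
After inserting 1: P = [[1, 5], [2, 6], [4]].
After inserting 3: P = [[1, 3], [2, 5], [4, 6]].

The final insertion tableau P = [[1, 3], [2, 5], [4, 6]] has shape [2, 2, 2].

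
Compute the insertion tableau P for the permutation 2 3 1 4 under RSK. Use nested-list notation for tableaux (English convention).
P = [[1, 3, 4], [2]]

Insert 2: appended to row 1. P = [[2]].
Insert 3: appended to row 1. P = [[2, 3]].
Insert 1: 1 bumps 2 from row 1; 2 starts row 2. P = [[1, 3], [2]].
Insert 4: appended to row 1. P = [[1, 3, 4], [2]].

So P = [[1, 3, 4], [2]].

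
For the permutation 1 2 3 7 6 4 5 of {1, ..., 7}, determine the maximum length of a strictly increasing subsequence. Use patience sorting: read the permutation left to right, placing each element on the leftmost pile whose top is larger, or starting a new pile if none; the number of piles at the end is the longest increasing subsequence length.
1: new pile. tops = [1]
2: new pile. tops = [1, 2]
3: new pile. tops = [1, 2, 3]
7: new pile. tops = [1, 2, 3, 7]
6: onto pile 4 (replacing 7). tops = [1, 2, 3, 6]
4: onto pile 4 (replacing 6). tops = [1, 2, 3, 4]
5: new pile. tops = [1, 2, 3, 4, 5]

5 piles, so the longest increasing subsequence has length 5.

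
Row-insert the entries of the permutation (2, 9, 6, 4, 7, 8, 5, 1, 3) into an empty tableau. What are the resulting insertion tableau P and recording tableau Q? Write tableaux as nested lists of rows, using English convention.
P = [[1, 3, 5, 8], [2, 4], [6, 7], [9]], Q = [[1, 2, 5, 6], [3, 7], [4, 9], [8]]

Insert each entry of the permutation into P by Schensted row insertion, recording in Q the position of each new cell.

Insert 2: appended to row 1. P = [[2]].
Insert 9: appended to row 1. P = [[2, 9]].
Insert 6: 6 bumps 9 from row 1; 9 starts row 2. P = [[2, 6], [9]].
Insert 4: 4 bumps 6 from row 1; 6 bumps 9 from row 2; 9 starts row 3. P = [[2, 4], [6], [9]].
Insert 7: appended to row 1. P = [[2, 4, 7], [6], [9]].
Insert 8: appended to row 1. P = [[2, 4, 7, 8], [6], [9]].
Insert 5: 5 bumps 7 from row 1; 7 appends to row 2. P = [[2, 4, 5, 8], [6, 7], [9]].
Insert 1: 1 bumps 2 from row 1; 2 bumps 6 from row 2; 6 bumps 9 from row 3; 9 starts row 4. P = [[1, 4, 5, 8], [2, 7], [6], [9]].
Insert 3: 3 bumps 4 from row 1; 4 bumps 7 from row 2; 7 appends to row 3. P = [[1, 3, 5, 8], [2, 4], [6, 7], [9]].

So P = [[1, 3, 5, 8], [2, 4], [6, 7], [9]], Q = [[1, 2, 5, 6], [3, 7], [4, 9], [8]].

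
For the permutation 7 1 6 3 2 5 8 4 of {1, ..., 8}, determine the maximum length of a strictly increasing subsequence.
4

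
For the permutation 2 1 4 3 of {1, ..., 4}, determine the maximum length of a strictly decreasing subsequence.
2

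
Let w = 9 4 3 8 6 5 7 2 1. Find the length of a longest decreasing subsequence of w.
6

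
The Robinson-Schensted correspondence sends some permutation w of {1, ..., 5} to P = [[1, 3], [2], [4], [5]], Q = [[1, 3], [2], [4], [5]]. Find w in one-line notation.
5 2 4 3 1

Reverse the RSK construction: for i from n down to 1, find the cell of Q containing i, remove the entry at that cell from P, and reverse-bump it up through P; the value ejected from row 1 is w(i).

Step i=5: Q has 5 at row 4, column 1; remove 5 from row 4 of P and reverse-bump: 5 enters row 3 and ejects 4; 4 enters row 2 and ejects 2; 2 enters row 1 and ejects 1. So w(5) = 1. P is now [[2, 3], [4], [5]].
Step i=4: Q has 4 at row 3, column 1; remove 5 from row 3 of P and reverse-bump: 5 enters row 2 and ejects 4; 4 enters row 1 and ejects 3. So w(4) = 3. P is now [[2, 4], [5]].
Step i=3: Q has 3 at row 1, column 2; remove that cell from P, ejecting 4. So w(3) = 4. P is now [[2], [5]].
Step i=2: Q has 2 at row 2, column 1; remove 5 from row 2 of P and reverse-bump: 5 enters row 1 and ejects 2. So w(2) = 2. P is now [[5]].
Step i=1: Q has 1 at row 1, column 1; remove that cell from P, ejecting 5. So w(1) = 5. P is now [].

So w = 5 2 4 3 1.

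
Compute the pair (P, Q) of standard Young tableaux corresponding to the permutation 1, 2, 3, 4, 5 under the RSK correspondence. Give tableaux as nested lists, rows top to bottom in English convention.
Insert each entry of the permutation into P by Schensted row insertion, recording in Q the position of each new cell.

After inserting 1: P = [[1]].
After inserting 2: P = [[1, 2]].
After inserting 3: P = [[1, 2, 3]].
After inserting 4: P = [[1, 2, 3, 4]].
After inserting 5: P = [[1, 2, 3, 4, 5]].

So P = [[1, 2, 3, 4, 5]], Q = [[1, 2, 3, 4, 5]].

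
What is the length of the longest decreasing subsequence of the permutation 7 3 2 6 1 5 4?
4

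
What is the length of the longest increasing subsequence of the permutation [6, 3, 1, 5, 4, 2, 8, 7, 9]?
4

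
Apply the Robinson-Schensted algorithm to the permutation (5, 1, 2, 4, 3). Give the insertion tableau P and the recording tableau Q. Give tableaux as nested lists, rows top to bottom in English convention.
Insert each entry of the permutation into P by Schensted row insertion, recording in Q the position of each new cell.

Insert 5: appended to row 1. P = [[5]].
Insert 1: 1 bumps 5 from row 1; 5 starts row 2. P = [[1], [5]].
Insert 2: appended to row 1. P = [[1, 2], [5]].
Insert 4: appended to row 1. P = [[1, 2, 4], [5]].
Insert 3: 3 bumps 4 from row 1; 4 bumps 5 from row 2; 5 starts row 3. P = [[1, 2, 3], [4], [5]].

So P = [[1, 2, 3], [4], [5]], Q = [[1, 3, 4], [2], [5]].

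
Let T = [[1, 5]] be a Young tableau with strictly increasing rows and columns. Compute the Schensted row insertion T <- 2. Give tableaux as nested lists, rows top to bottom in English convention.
[[1, 2], [5]]

In row 1, 2 replaces 5 (the leftmost entry greater than 2); 5 is bumped to row 2. 5 starts a new row 2. The new tableau is [[1, 2], [5]].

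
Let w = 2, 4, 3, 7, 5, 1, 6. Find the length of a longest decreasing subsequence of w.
3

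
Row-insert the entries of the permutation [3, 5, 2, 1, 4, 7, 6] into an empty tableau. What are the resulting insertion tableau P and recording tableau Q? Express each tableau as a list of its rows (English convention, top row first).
Insert each entry of the permutation into P by Schensted row insertion, recording in Q the position of each new cell.

Insert 3: appended to row 1. P = [[3]].
Insert 5: appended to row 1. P = [[3, 5]].
Insert 2: 2 bumps 3 from row 1; 3 starts row 2. P = [[2, 5], [3]].
Insert 1: 1 bumps 2 from row 1; 2 bumps 3 from row 2; 3 starts row 3. P = [[1, 5], [2], [3]].
Insert 4: 4 bumps 5 from row 1; 5 appends to row 2. P = [[1, 4], [2, 5], [3]].
Insert 7: appended to row 1. P = [[1, 4, 7], [2, 5], [3]].
Insert 6: 6 bumps 7 from row 1; 7 appends to row 2. P = [[1, 4, 6], [2, 5, 7], [3]].

So P = [[1, 4, 6], [2, 5, 7], [3]], Q = [[1, 2, 6], [3, 5, 7], [4]].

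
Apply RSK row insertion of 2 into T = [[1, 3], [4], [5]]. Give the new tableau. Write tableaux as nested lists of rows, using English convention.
[[1, 2], [3], [4], [5]]

In row 1, 2 replaces 3 (the leftmost entry greater than 2); 3 is bumped to row 2. In row 2, 3 replaces 4 (the leftmost entry greater than 3); 4 is bumped to row 3. In row 3, 4 replaces 5 (the leftmost entry greater than 4); 5 is bumped to row 4. 5 starts a new row 4. The new tableau is [[1, 2], [3], [4], [5]].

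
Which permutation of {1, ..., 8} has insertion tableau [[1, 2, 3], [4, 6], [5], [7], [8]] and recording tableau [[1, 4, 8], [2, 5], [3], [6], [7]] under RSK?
Reverse the RSK construction: for i from n down to 1, find the cell of Q containing i, remove the entry at that cell from P, and reverse-bump it up through P; the value ejected from row 1 is w(i).

Step i=8: Q has 8 at row 1, column 3; remove that cell from P, ejecting 3. So w(8) = 3. P is now [[1, 2], [4, 6], [5], [7], [8]].
Step i=7: Q has 7 at row 5, column 1; remove 8 from row 5 of P and reverse-bump: 8 enters row 4 and ejects 7; 7 enters row 3 and ejects 5; 5 enters row 2 and ejects 4; 4 enters row 1 and ejects 2. So w(7) = 2. P is now [[1, 4], [5, 6], [7], [8]].
Step i=6: Q has 6 at row 4, column 1; remove 8 from row 4 of P and reverse-bump: 8 enters row 3 and ejects 7; 7 enters row 2 and ejects 6; 6 enters row 1 and ejects 4. So w(6) = 4. P is now [[1, 6], [5, 7], [8]].
Step i=5: Q has 5 at row 2, column 2; remove 7 from row 2 of P and reverse-bump: 7 enters row 1 and ejects 6. So w(5) = 6. P is now [[1, 7], [5], [8]].
Step i=4: Q has 4 at row 1, column 2; remove that cell from P, ejecting 7. So w(4) = 7. P is now [[1], [5], [8]].
Step i=3: Q has 3 at row 3, column 1; remove 8 from row 3 of P and reverse-bump: 8 enters row 2 and ejects 5; 5 enters row 1 and ejects 1. So w(3) = 1. P is now [[5], [8]].
Step i=2: Q has 2 at row 2, column 1; remove 8 from row 2 of P and reverse-bump: 8 enters row 1 and ejects 5. So w(2) = 5. P is now [[8]].
Step i=1: Q has 1 at row 1, column 1; remove that cell from P, ejecting 8. So w(1) = 8. P is now [].

So w = 8 5 1 7 6 4 2 3.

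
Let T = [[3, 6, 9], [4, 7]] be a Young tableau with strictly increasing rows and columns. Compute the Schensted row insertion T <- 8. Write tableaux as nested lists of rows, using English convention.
[[3, 6, 8], [4, 7, 9]]

In row 1, 8 replaces 9 (the leftmost entry greater than 8); 9 is bumped to row 2. 9 is appended to row 2. The new tableau is [[3, 6, 8], [4, 7, 9]].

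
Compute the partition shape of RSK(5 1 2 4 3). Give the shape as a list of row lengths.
Row-insert each entry into an empty tableau.

After inserting 5: P = [[5]].
After inserting 1: P = [[1], [5]].
After inserting 2: P = [[1, 2], [5]].
After inserting 4: P = [[1, 2, 4], [5]].
After inserting 3: P = [[1, 2, 3], [4], [5]].

The final insertion tableau P = [[1, 2, 3], [4], [5]] has shape [3, 1, 1].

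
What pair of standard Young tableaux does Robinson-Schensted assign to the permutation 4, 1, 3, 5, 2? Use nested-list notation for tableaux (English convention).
Insert each entry of the permutation into P by Schensted row insertion, recording in Q the position of each new cell.

Insert 4: appended to row 1. P = [[4]].
Insert 1: 1 bumps 4 from row 1; 4 starts row 2. P = [[1], [4]].
Insert 3: appended to row 1. P = [[1, 3], [4]].
Insert 5: appended to row 1. P = [[1, 3, 5], [4]].
Insert 2: 2 bumps 3 from row 1; 3 bumps 4 from row 2; 4 starts row 3. P = [[1, 2, 5], [3], [4]].

So P = [[1, 2, 5], [3], [4]], Q = [[1, 3, 4], [2], [5]].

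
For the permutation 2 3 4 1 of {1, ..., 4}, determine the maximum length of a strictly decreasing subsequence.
2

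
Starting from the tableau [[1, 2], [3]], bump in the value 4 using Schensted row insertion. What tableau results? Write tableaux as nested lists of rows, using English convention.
4 is larger than every entry of row 1, so it is appended to row 1. The new tableau is [[1, 2, 4], [3]].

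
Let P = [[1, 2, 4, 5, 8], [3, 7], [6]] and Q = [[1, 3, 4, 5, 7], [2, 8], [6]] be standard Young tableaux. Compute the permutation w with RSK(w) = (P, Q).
6 1 3 4 7 2 8 5

Reverse the RSK construction: for i from n down to 1, find the cell of Q containing i, remove the entry at that cell from P, and reverse-bump it up through P; the value ejected from row 1 is w(i).

Step i=8: Q has 8 at row 2, column 2; remove 7 from row 2 of P and reverse-bump: 7 enters row 1 and ejects 5. So w(8) = 5. P is now [[1, 2, 4, 7, 8], [3], [6]].
Step i=7: Q has 7 at row 1, column 5; remove that cell from P, ejecting 8. So w(7) = 8. P is now [[1, 2, 4, 7], [3], [6]].
Step i=6: Q has 6 at row 3, column 1; remove 6 from row 3 of P and reverse-bump: 6 enters row 2 and ejects 3; 3 enters row 1 and ejects 2. So w(6) = 2. P is now [[1, 3, 4, 7], [6]].
Step i=5: Q has 5 at row 1, column 4; remove that cell from P, ejecting 7. So w(5) = 7. P is now [[1, 3, 4], [6]].
Step i=4: Q has 4 at row 1, column 3; remove that cell from P, ejecting 4. So w(4) = 4. P is now [[1, 3], [6]].
Step i=3: Q has 3 at row 1, column 2; remove that cell from P, ejecting 3. So w(3) = 3. P is now [[1], [6]].
Step i=2: Q has 2 at row 2, column 1; remove 6 from row 2 of P and reverse-bump: 6 enters row 1 and ejects 1. So w(2) = 1. P is now [[6]].
Step i=1: Q has 1 at row 1, column 1; remove that cell from P, ejecting 6. So w(1) = 6. P is now [].

So w = 6 1 3 4 7 2 8 5.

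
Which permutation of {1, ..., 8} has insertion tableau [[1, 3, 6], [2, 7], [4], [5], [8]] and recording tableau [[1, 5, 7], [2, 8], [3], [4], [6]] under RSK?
Reverse the RSK construction: for i from n down to 1, find the cell of Q containing i, remove the entry at that cell from P, and reverse-bump it up through P; the value ejected from row 1 is w(i).

Step i=8: Q has 8 at row 2, column 2; remove 7 from row 2 of P and reverse-bump: 7 enters row 1 and ejects 6. So w(8) = 6. P is now [[1, 3, 7], [2], [4], [5], [8]].
Step i=7: Q has 7 at row 1, column 3; remove that cell from P, ejecting 7. So w(7) = 7. P is now [[1, 3], [2], [4], [5], [8]].
Step i=6: Q has 6 at row 5, column 1; remove 8 from row 5 of P and reverse-bump: 8 enters row 4 and ejects 5; 5 enters row 3 and ejects 4; 4 enters row 2 and ejects 2; 2 enters row 1 and ejects 1. So w(6) = 1. P is now [[2, 3], [4], [5], [8]].
Step i=5: Q has 5 at row 1, column 2; remove that cell from P, ejecting 3. So w(5) = 3. P is now [[2], [4], [5], [8]].
Step i=4: Q has 4 at row 4, column 1; remove 8 from row 4 of P and reverse-bump: 8 enters row 3 and ejects 5; 5 enters row 2 and ejects 4; 4 enters row 1 and ejects 2. So w(4) = 2. P is now [[4], [5], [8]].
Step i=3: Q has 3 at row 3, column 1; remove 8 from row 3 of P and reverse-bump: 8 enters row 2 and ejects 5; 5 enters row 1 and ejects 4. So w(3) = 4. P is now [[5], [8]].
Step i=2: Q has 2 at row 2, column 1; remove 8 from row 2 of P and reverse-bump: 8 enters row 1 and ejects 5. So w(2) = 5. P is now [[8]].
Step i=1: Q has 1 at row 1, column 1; remove that cell from P, ejecting 8. So w(1) = 8. P is now [].

So w = 8 5 4 2 3 1 7 6.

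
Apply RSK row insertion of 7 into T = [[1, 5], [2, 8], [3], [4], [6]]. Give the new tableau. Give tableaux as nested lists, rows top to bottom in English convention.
[[1, 5, 7], [2, 8], [3], [4], [6]]

7 is larger than every entry of row 1, so it is appended to row 1. The new tableau is [[1, 5, 7], [2, 8], [3], [4], [6]].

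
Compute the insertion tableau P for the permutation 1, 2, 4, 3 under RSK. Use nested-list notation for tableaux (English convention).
Insert 1: appended to row 1. P = [[1]].
Insert 2: appended to row 1. P = [[1, 2]].
Insert 4: appended to row 1. P = [[1, 2, 4]].
Insert 3: 3 bumps 4 from row 1; 4 starts row 2. P = [[1, 2, 3], [4]].

So P = [[1, 2, 3], [4]].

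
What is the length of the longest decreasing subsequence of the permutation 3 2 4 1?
3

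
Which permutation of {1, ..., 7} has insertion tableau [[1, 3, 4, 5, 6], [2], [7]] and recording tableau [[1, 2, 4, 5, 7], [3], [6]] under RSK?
Reverse RSK: for i = n, n-1, ..., 1, locate i in Q, remove the corresponding corner cell from P, and reverse-bump its entry up through P; the value ejected from row 1 is w(i).

So w = 2 7 3 4 5 1 6.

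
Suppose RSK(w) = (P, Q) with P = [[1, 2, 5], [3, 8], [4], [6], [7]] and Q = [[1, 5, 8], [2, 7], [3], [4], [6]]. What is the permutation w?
Reverse RSK: for i = n, n-1, ..., 1, locate i in Q, remove the corresponding corner cell from P, and reverse-bump its entry up through P; the value ejected from row 1 is w(i).

So w = 7 6 4 3 8 1 2 5.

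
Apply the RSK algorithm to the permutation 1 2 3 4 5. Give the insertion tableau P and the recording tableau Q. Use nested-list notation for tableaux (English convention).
Insert each entry of the permutation into P by Schensted row insertion, recording in Q the position of each new cell.

Insert 1: appended to row 1. P = [[1]].
Insert 2: appended to row 1. P = [[1, 2]].
Insert 3: appended to row 1. P = [[1, 2, 3]].
Insert 4: appended to row 1. P = [[1, 2, 3, 4]].
Insert 5: appended to row 1. P = [[1, 2, 3, 4, 5]].

So P = [[1, 2, 3, 4, 5]], Q = [[1, 2, 3, 4, 5]].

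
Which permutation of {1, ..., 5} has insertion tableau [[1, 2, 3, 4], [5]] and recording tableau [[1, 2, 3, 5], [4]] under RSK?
1 2 5 3 4

Reverse the RSK construction: for i from n down to 1, find the cell of Q containing i, remove the entry at that cell from P, and reverse-bump it up through P; the value ejected from row 1 is w(i).

Step i=5: Q has 5 at row 1, column 4; remove that cell from P, ejecting 4. So w(5) = 4. P is now [[1, 2, 3], [5]].
Step i=4: Q has 4 at row 2, column 1; remove 5 from row 2 of P and reverse-bump: 5 enters row 1 and ejects 3. So w(4) = 3. P is now [[1, 2, 5]].
Step i=3: Q has 3 at row 1, column 3; remove that cell from P, ejecting 5. So w(3) = 5. P is now [[1, 2]].
Step i=2: Q has 2 at row 1, column 2; remove that cell from P, ejecting 2. So w(2) = 2. P is now [[1]].
Step i=1: Q has 1 at row 1, column 1; remove that cell from P, ejecting 1. So w(1) = 1. P is now [].

So w = 1 2 5 3 4.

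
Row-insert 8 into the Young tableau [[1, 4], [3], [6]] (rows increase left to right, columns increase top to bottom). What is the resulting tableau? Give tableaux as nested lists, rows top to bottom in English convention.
8 is larger than every entry of row 1, so it is appended to row 1. The new tableau is [[1, 4, 8], [3], [6]].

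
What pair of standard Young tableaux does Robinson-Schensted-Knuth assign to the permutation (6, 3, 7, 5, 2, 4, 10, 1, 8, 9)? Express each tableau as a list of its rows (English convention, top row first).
P = [[1, 4, 8, 9], [2, 5, 10], [3, 7], [6]], Q = [[1, 3, 7, 10], [2, 4, 9], [5, 6], [8]]

Insert each entry of the permutation into P by Schensted row insertion, recording in Q the position of each new cell.

Insert 6: appended to row 1. P = [[6]].
Insert 3: 3 bumps 6 from row 1; 6 starts row 2. P = [[3], [6]].
Insert 7: appended to row 1. P = [[3, 7], [6]].
Insert 5: 5 bumps 7 from row 1; 7 appends to row 2. P = [[3, 5], [6, 7]].
Insert 2: 2 bumps 3 from row 1; 3 bumps 6 from row 2; 6 starts row 3. P = [[2, 5], [3, 7], [6]].
Insert 4: 4 bumps 5 from row 1; 5 bumps 7 from row 2; 7 appends to row 3. P = [[2, 4], [3, 5], [6, 7]].
Insert 10: appended to row 1. P = [[2, 4, 10], [3, 5], [6, 7]].
Insert 1: 1 bumps 2 from row 1; 2 bumps 3 from row 2; 3 bumps 6 from row 3; 6 starts row 4. P = [[1, 4, 10], [2, 5], [3, 7], [6]].
Insert 8: 8 bumps 10 from row 1; 10 appends to row 2. P = [[1, 4, 8], [2, 5, 10], [3, 7], [6]].
Insert 9: appended to row 1. P = [[1, 4, 8, 9], [2, 5, 10], [3, 7], [6]].

So P = [[1, 4, 8, 9], [2, 5, 10], [3, 7], [6]], Q = [[1, 3, 7, 10], [2, 4, 9], [5, 6], [8]].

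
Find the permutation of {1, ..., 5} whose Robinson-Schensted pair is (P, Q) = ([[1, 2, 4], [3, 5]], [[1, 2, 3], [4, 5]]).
Reverse the RSK construction: for i from n down to 1, find the cell of Q containing i, remove the entry at that cell from P, and reverse-bump it up through P; the value ejected from row 1 is w(i).

Step i=5: Q has 5 at row 2, column 2; remove 5 from row 2 of P and reverse-bump: 5 enters row 1 and ejects 4. So w(5) = 4. P is now [[1, 2, 5], [3]].
Step i=4: Q has 4 at row 2, column 1; remove 3 from row 2 of P and reverse-bump: 3 enters row 1 and ejects 2. So w(4) = 2. P is now [[1, 3, 5]].
Step i=3: Q has 3 at row 1, column 3; remove that cell from P, ejecting 5. So w(3) = 5. P is now [[1, 3]].
Step i=2: Q has 2 at row 1, column 2; remove that cell from P, ejecting 3. So w(2) = 3. P is now [[1]].
Step i=1: Q has 1 at row 1, column 1; remove that cell from P, ejecting 1. So w(1) = 1. P is now [].

So w = 1 3 5 2 4.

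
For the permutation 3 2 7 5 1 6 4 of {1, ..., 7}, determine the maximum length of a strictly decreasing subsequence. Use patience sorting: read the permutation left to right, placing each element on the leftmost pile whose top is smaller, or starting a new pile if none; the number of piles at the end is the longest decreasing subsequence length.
3: new pile. tops = [3]
2: new pile. tops = [3, 2]
7: onto pile 1 (replacing 3). tops = [7, 2]
5: onto pile 2 (replacing 2). tops = [7, 5]
1: new pile. tops = [7, 5, 1]
6: onto pile 2 (replacing 5). tops = [7, 6, 1]
4: onto pile 3 (replacing 1). tops = [7, 6, 4]

3 piles, so the longest decreasing subsequence has length 3.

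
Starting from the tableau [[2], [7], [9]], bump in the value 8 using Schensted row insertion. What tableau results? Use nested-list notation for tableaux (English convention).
8 is larger than every entry of row 1, so it is appended to row 1. The new tableau is [[2, 8], [7], [9]].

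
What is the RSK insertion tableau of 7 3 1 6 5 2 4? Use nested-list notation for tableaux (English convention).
P = [[1, 2, 4], [3, 5], [6], [7]]

Insert 7: appended to row 1. P = [[7]].
Insert 3: 3 bumps 7 from row 1; 7 starts row 2. P = [[3], [7]].
Insert 1: 1 bumps 3 from row 1; 3 bumps 7 from row 2; 7 starts row 3. P = [[1], [3], [7]].
Insert 6: appended to row 1. P = [[1, 6], [3], [7]].
Insert 5: 5 bumps 6 from row 1; 6 appends to row 2. P = [[1, 5], [3, 6], [7]].
Insert 2: 2 bumps 5 from row 1; 5 bumps 6 from row 2; 6 bumps 7 from row 3; 7 starts row 4. P = [[1, 2], [3, 5], [6], [7]].
Insert 4: appended to row 1. P = [[1, 2, 4], [3, 5], [6], [7]].

So P = [[1, 2, 4], [3, 5], [6], [7]].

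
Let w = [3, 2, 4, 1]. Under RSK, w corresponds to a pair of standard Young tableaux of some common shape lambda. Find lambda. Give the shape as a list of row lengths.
[2, 1, 1]

Row-insert each entry into an empty tableau.

After inserting 3: P = [[3]].
After inserting 2: P = [[2], [3]].
After inserting 4: P = [[2, 4], [3]].
After inserting 1: P = [[1, 4], [2], [3]].

The final insertion tableau P = [[1, 4], [2], [3]] has shape [2, 1, 1].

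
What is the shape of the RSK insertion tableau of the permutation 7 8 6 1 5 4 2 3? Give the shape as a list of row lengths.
Row-insert each entry into an empty tableau.

After inserting 7: P = [[7]].
After inserting 8: P = [[7, 8]].
After inserting 6: P = [[6, 8], [7]].
After inserting 1: P = [[1, 8], [6], [7]].
After inserting 5: P = [[1, 5], [6, 8], [7]].
After inserting 4: P = [[1, 4], [5, 8], [6], [7]].
After inserting 2: P = [[1, 2], [4, 8], [5], [6], [7]].
After inserting 3: P = [[1, 2, 3], [4, 8], [5], [6], [7]].

The final insertion tableau P = [[1, 2, 3], [4, 8], [5], [6], [7]] has shape [3, 2, 1, 1, 1].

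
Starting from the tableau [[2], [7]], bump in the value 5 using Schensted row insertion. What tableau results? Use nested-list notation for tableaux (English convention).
5 is larger than every entry of row 1, so it is appended to row 1. The new tableau is [[2, 5], [7]].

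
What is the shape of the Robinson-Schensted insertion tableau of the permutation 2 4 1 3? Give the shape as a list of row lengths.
[2, 2]

RSK row insertion gives P = [[1, 3], [2, 4]], which has shape [2, 2].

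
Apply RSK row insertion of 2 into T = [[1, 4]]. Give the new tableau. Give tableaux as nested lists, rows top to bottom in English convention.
In row 1, 2 replaces 4 (the leftmost entry greater than 2); 4 is bumped to row 2. 4 starts a new row 2. The new tableau is [[1, 2], [4]].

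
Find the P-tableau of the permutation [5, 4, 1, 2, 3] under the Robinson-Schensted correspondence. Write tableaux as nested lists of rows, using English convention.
Insert 5: appended to row 1. P = [[5]].
Insert 4: 4 bumps 5 from row 1; 5 starts row 2. P = [[4], [5]].
Insert 1: 1 bumps 4 from row 1; 4 bumps 5 from row 2; 5 starts row 3. P = [[1], [4], [5]].
Insert 2: appended to row 1. P = [[1, 2], [4], [5]].
Insert 3: appended to row 1. P = [[1, 2, 3], [4], [5]].

So P = [[1, 2, 3], [4], [5]].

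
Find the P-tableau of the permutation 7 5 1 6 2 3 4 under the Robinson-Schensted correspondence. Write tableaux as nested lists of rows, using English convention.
P = [[1, 2, 3, 4], [5, 6], [7]]

Insert 7: appended to row 1. P = [[7]].
Insert 5: 5 bumps 7 from row 1; 7 starts row 2. P = [[5], [7]].
Insert 1: 1 bumps 5 from row 1; 5 bumps 7 from row 2; 7 starts row 3. P = [[1], [5], [7]].
Insert 6: appended to row 1. P = [[1, 6], [5], [7]].
Insert 2: 2 bumps 6 from row 1; 6 appends to row 2. P = [[1, 2], [5, 6], [7]].
Insert 3: appended to row 1. P = [[1, 2, 3], [5, 6], [7]].
Insert 4: appended to row 1. P = [[1, 2, 3, 4], [5, 6], [7]].

So P = [[1, 2, 3, 4], [5, 6], [7]].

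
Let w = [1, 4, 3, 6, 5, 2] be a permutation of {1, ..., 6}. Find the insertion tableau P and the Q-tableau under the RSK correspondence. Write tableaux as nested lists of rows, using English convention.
P = [[1, 2, 5], [3, 6], [4]], Q = [[1, 2, 4], [3, 5], [6]]

Insert each entry of the permutation into P by Schensted row insertion, recording in Q the position of each new cell.

After inserting 1: P = [[1]].
After inserting 4: P = [[1, 4]].
After inserting 3: P = [[1, 3], [4]].
After inserting 6: P = [[1, 3, 6], [4]].
After inserting 5: P = [[1, 3, 5], [4, 6]].
After inserting 2: P = [[1, 2, 5], [3, 6], [4]].

So P = [[1, 2, 5], [3, 6], [4]], Q = [[1, 2, 4], [3, 5], [6]].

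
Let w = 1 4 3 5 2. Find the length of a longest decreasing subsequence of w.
3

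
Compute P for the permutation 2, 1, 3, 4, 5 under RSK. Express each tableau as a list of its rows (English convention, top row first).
After inserting 2: P = [[2]].
After inserting 1: P = [[1], [2]].
After inserting 3: P = [[1, 3], [2]].
After inserting 4: P = [[1, 3, 4], [2]].
After inserting 5: P = [[1, 3, 4, 5], [2]].

So P = [[1, 3, 4, 5], [2]].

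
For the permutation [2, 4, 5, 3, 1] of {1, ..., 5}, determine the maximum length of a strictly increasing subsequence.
3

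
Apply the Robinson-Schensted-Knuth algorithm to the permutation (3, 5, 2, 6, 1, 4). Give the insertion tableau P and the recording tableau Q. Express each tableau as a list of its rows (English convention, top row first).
P = [[1, 4, 6], [2, 5], [3]], Q = [[1, 2, 4], [3, 6], [5]]

Insert each entry of the permutation into P by Schensted row insertion, recording in Q the position of each new cell.

Insert 3: appended to row 1. P = [[3]].
Insert 5: appended to row 1. P = [[3, 5]].
Insert 2: 2 bumps 3 from row 1; 3 starts row 2. P = [[2, 5], [3]].
Insert 6: appended to row 1. P = [[2, 5, 6], [3]].
Insert 1: 1 bumps 2 from row 1; 2 bumps 3 from row 2; 3 starts row 3. P = [[1, 5, 6], [2], [3]].
Insert 4: 4 bumps 5 from row 1; 5 appends to row 2. P = [[1, 4, 6], [2, 5], [3]].

So P = [[1, 4, 6], [2, 5], [3]], Q = [[1, 2, 4], [3, 6], [5]].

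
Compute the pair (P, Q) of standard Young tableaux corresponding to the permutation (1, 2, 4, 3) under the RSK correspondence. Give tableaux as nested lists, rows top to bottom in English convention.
P = [[1, 2, 3], [4]], Q = [[1, 2, 3], [4]]

Insert each entry of the permutation into P by Schensted row insertion, recording in Q the position of each new cell.

Insert 1: appended to row 1. P = [[1]].
Insert 2: appended to row 1. P = [[1, 2]].
Insert 4: appended to row 1. P = [[1, 2, 4]].
Insert 3: 3 bumps 4 from row 1; 4 starts row 2. P = [[1, 2, 3], [4]].

So P = [[1, 2, 3], [4]], Q = [[1, 2, 3], [4]].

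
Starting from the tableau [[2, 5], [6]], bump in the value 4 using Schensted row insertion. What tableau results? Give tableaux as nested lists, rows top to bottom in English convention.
In row 1, 4 replaces 5 (the leftmost entry greater than 4); 5 is bumped to row 2. In row 2, 5 replaces 6 (the leftmost entry greater than 5); 6 is bumped to row 3. 6 starts a new row 3. The new tableau is [[2, 4], [5], [6]].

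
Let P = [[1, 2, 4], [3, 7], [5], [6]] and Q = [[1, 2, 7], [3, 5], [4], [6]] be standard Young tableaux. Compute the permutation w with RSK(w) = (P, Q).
Reverse RSK: for i = n, n-1, ..., 1, locate i in Q, remove the corresponding corner cell from P, and reverse-bump its entry up through P; the value ejected from row 1 is w(i).

So w = 6 7 5 1 3 2 4.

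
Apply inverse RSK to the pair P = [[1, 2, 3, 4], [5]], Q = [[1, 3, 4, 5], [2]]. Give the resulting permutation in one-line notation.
Reverse the RSK construction: for i from n down to 1, find the cell of Q containing i, remove the entry at that cell from P, and reverse-bump it up through P; the value ejected from row 1 is w(i).

Step i=5: Q has 5 at row 1, column 4; remove that cell from P, ejecting 4. So w(5) = 4. P is now [[1, 2, 3], [5]].
Step i=4: Q has 4 at row 1, column 3; remove that cell from P, ejecting 3. So w(4) = 3. P is now [[1, 2], [5]].
Step i=3: Q has 3 at row 1, column 2; remove that cell from P, ejecting 2. So w(3) = 2. P is now [[1], [5]].
Step i=2: Q has 2 at row 2, column 1; remove 5 from row 2 of P and reverse-bump: 5 enters row 1 and ejects 1. So w(2) = 1. P is now [[5]].
Step i=1: Q has 1 at row 1, column 1; remove that cell from P, ejecting 5. So w(1) = 5. P is now [].

So w = 5 1 2 3 4.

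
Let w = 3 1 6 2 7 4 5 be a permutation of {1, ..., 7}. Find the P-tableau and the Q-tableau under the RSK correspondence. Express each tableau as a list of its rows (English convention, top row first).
P = [[1, 2, 4, 5], [3, 6, 7]], Q = [[1, 3, 5, 7], [2, 4, 6]]

Insert each entry of the permutation into P by Schensted row insertion, recording in Q the position of each new cell.

After inserting 3: P = [[3]].
After inserting 1: P = [[1], [3]].
After inserting 6: P = [[1, 6], [3]].
After inserting 2: P = [[1, 2], [3, 6]].
After inserting 7: P = [[1, 2, 7], [3, 6]].
After inserting 4: P = [[1, 2, 4], [3, 6, 7]].
After inserting 5: P = [[1, 2, 4, 5], [3, 6, 7]].

So P = [[1, 2, 4, 5], [3, 6, 7]], Q = [[1, 3, 5, 7], [2, 4, 6]].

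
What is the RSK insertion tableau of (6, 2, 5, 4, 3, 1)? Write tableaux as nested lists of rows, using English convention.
P = [[1, 3], [2], [4], [5], [6]]

Insert 6: appended to row 1. P = [[6]].
Insert 2: 2 bumps 6 from row 1; 6 starts row 2. P = [[2], [6]].
Insert 5: appended to row 1. P = [[2, 5], [6]].
Insert 4: 4 bumps 5 from row 1; 5 bumps 6 from row 2; 6 starts row 3. P = [[2, 4], [5], [6]].
Insert 3: 3 bumps 4 from row 1; 4 bumps 5 from row 2; 5 bumps 6 from row 3; 6 starts row 4. P = [[2, 3], [4], [5], [6]].
Insert 1: 1 bumps 2 from row 1; 2 bumps 4 from row 2; 4 bumps 5 from row 3; 5 bumps 6 from row 4; 6 starts row 5. P = [[1, 3], [2], [4], [5], [6]].

So P = [[1, 3], [2], [4], [5], [6]].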